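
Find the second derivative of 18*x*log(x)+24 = 18/x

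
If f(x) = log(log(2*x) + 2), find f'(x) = 1/(x*log(x) + x*log(2) + 2*x)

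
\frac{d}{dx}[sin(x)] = cos(x)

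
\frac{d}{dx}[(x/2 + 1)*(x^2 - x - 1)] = 3*x^2/2 + x - 3/2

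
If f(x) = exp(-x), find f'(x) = -exp(-x)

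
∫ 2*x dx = x^2 + C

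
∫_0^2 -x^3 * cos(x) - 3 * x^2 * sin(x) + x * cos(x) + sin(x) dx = -6*sin(2)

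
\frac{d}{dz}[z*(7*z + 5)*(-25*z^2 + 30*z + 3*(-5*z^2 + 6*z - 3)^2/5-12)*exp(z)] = 105*z^6*exp(z) + 453*z^5*exp(z) - 4814*z^4*exp(z)/5 - 897*z^3*exp(z)/5 + 1956*z^2*exp(z)/5 - 207*z*exp(z)/5 - 33*exp(z)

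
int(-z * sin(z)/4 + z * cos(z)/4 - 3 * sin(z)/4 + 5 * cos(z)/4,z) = sqrt(2)*(z + 4)*sin(z + pi/4)/4 + C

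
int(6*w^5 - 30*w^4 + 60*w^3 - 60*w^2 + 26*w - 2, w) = w^6 - 6*w^5 + 15*w^4 - 20*w^3 + 13*w^2 - 2*w + C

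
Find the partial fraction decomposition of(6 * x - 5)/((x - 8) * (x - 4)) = -19/(4*(x - 4)) + 43/(4*(x - 8))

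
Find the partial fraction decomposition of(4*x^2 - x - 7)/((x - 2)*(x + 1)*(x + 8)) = 257/(70*(x + 8)) + 2/(21*(x + 1)) + 7/(30*(x - 2))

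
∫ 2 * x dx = x^2 + C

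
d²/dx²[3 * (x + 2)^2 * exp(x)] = 3*x^2*exp(x) + 24*x*exp(x) + 42*exp(x)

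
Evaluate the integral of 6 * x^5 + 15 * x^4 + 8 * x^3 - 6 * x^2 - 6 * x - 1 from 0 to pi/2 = (1 + pi/2)^3*(-pi/2 + pi^3/8)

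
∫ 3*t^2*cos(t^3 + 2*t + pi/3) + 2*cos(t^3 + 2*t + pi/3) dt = sin(t^3 + 2*t + pi/3) + C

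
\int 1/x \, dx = log(-6*x) + C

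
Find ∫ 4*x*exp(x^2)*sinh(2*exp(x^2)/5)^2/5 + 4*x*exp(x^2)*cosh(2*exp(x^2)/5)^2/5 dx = sinh(4*exp(x^2)/5)/2 + C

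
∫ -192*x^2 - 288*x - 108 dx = -64*x^3 - 144*x^2 - 108*x + C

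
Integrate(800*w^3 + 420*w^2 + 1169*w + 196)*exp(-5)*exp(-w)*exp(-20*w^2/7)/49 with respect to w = (-20*w^2/7 - w - 5)*exp(-20*w^2/7 - w - 5) + C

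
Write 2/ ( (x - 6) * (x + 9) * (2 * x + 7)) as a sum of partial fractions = -8/(209*(2*x + 7)) + 2/(165*(x + 9)) + 2/(285*(x - 6))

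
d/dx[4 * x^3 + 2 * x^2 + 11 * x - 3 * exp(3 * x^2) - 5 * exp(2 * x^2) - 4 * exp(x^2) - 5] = 12*x^2 - 18*x*exp(3*x^2) - 20*x*exp(2*x^2) - 8*x*exp(x^2) + 4*x + 11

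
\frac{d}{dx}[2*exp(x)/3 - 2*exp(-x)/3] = (2*exp(2*x) + 2)*exp(-x)/3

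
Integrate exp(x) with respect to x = exp(x) + C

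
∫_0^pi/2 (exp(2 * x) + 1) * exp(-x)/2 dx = -exp(-pi/2)/2 + exp(pi/2)/2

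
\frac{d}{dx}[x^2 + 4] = 2*x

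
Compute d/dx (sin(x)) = cos(x)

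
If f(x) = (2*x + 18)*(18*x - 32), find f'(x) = 72*x + 260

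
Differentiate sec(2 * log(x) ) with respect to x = 2*tan(2*log(x))*sec(2*log(x))/x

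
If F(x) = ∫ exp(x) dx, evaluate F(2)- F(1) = -E + exp(2)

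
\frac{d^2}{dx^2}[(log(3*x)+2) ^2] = (-2*log(x) - 2*log(3) - 2)/x^2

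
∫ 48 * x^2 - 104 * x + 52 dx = 16*x^3 - 52*x^2 + 52*x + C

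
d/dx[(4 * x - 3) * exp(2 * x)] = 8*x*exp(2*x) - 2*exp(2*x)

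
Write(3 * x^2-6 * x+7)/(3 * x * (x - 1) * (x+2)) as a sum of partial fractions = 31/(18*(x + 2)) + 4/(9*(x - 1)) - 7/(6*x)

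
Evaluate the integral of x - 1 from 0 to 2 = 0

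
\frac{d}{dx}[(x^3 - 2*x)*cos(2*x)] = -2*x^3*sin(2*x) + 3*x^2*cos(2*x) + 4*x*sin(2*x) - 2*cos(2*x)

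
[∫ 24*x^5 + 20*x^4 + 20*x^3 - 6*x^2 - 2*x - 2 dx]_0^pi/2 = -1 + (-1 + pi/2 + pi^2/4 + pi^3/4)^2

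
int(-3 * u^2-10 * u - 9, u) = -u^3 - 5*u^2 - 9*u + C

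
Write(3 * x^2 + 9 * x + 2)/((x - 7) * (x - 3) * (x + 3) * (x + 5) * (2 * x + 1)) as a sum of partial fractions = -4/(675*(2*x + 1)) + 1/(54*(x + 5)) - 1/(300*(x + 3)) - 1/(24*(x - 3)) + 53/(1800*(x - 7))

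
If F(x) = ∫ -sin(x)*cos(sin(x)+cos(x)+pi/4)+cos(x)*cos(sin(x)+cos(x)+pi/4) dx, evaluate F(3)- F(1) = -sin(cos(1) + pi/4 + sin(1)) + sin(cos(3) + sin(3) + pi/4)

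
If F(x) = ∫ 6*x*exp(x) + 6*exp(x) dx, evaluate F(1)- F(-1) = 6*exp(-1) + 6*E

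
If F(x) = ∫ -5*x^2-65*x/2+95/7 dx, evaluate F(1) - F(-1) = 500/21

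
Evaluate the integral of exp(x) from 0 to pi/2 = -1 + exp(pi/2)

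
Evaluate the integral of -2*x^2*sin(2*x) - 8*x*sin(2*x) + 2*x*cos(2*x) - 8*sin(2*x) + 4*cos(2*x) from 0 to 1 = -4 + 9*cos(2)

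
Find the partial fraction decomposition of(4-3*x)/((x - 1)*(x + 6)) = -22/(7*(x + 6)) + 1/(7*(x - 1))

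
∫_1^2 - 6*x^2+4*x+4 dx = -4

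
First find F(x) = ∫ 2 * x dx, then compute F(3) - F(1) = 8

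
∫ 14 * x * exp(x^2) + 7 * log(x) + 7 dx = 7*x*log(x) + 7*exp(x^2) + C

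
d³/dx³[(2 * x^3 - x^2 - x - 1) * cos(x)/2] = x^3*sin(x) - x^2*sin(x)/2 - 9*x^2*cos(x) - 37*x*sin(x)/2 + 3*x*cos(x) + 5*sin(x)/2 + 15*cos(x)/2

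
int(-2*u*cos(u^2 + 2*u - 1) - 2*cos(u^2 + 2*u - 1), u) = -sin((u + 1)^2 - 2) + C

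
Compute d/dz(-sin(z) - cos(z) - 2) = sin(z) - cos(z)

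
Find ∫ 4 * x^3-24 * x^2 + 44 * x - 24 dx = x^4 - 8*x^3 + 22*x^2 - 24*x + C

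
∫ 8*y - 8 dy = 4*y^2 - 8*y + C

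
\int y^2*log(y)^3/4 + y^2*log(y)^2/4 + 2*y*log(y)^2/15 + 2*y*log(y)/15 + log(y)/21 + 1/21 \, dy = y*(35*y^2*log(y)^2 + 28*y*log(y) + 20)*log(y)/420 + C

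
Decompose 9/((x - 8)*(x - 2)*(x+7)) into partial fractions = 1/(15*(x + 7)) - 1/(6*(x - 2)) + 1/(10*(x - 8))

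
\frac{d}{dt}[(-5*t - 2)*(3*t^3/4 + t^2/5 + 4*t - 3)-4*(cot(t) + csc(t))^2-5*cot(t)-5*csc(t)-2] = -15*t^3 - 15*t^2/2 - 204*t/5 + 7 - 8/sin(t) + 5*cos(t)/sin(t)^2 + 5/sin(t)^2 + 16*cos(t)/sin(t)^3 + 16/sin(t)^3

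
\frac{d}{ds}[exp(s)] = exp(s)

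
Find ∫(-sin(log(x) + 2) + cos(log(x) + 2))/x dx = sqrt(2)*sin(log(x) + pi/4 + 2) + C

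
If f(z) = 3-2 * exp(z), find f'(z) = -2*exp(z)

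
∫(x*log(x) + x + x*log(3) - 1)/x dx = (x - 1)*log(3*x) + C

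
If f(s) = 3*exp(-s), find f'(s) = -3*exp(-s)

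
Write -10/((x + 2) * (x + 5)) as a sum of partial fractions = 10/(3*(x + 5)) - 10/(3*(x + 2))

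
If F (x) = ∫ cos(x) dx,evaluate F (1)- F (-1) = 2*sin(1)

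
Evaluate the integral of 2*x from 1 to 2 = 3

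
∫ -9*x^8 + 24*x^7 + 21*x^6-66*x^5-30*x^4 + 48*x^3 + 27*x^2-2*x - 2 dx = -x^9 + 3*x^8 + 3*x^7 - 11*x^6 - 6*x^5 + 12*x^4 + 9*x^3 - x^2 - 2*x + C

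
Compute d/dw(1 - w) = -1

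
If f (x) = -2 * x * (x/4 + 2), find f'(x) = -x - 4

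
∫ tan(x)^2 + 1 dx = tan(x) + C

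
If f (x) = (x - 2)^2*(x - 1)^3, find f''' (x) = 60*x^2 - 168*x + 114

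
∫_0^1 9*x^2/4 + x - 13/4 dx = -2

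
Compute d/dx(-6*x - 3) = -6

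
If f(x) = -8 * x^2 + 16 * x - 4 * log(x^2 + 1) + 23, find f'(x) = (-16*x^3 + 16*x^2 - 24*x + 16)/(x^2 + 1)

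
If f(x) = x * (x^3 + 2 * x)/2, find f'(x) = 2*x^3 + 2*x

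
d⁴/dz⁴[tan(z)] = 24*tan(z)^5 + 40*tan(z)^3 + 16*tan(z)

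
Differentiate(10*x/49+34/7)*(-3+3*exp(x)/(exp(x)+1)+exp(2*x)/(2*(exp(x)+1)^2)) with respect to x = (40*x*exp(2*x) + 30*x*exp(x) + 5*exp(3*x) + 927*exp(2*x) + 654*exp(x) - 30)/(49*exp(3*x) + 147*exp(2*x) + 147*exp(x) + 49)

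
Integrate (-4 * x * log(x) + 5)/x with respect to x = -(4*x - 5)*(log(x) - 1) + C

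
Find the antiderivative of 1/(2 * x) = log(-x)/2 + C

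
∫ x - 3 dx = x^2/2 - 3*x + C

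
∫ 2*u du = u^2 + C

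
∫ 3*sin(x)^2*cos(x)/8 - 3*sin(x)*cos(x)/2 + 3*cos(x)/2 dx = (sin(x) - 2)^3/8 + C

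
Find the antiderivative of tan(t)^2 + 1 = tan(t) + C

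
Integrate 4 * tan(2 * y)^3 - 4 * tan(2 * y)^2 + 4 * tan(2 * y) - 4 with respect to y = (tan(2*y) - 2)*tan(2*y) + C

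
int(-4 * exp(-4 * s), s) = exp(-4*s) + C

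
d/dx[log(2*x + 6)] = 1/(x + 3)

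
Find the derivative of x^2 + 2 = 2*x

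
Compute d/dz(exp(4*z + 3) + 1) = 4*exp(4*z + 3)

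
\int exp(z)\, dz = exp(z) + C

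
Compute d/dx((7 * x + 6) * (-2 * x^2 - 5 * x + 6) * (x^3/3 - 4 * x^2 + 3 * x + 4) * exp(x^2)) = -28*x^7*exp(x^2)/3 + 242*x^6*exp(x^2)/3 + 272*x^5*exp(x^2) - 793*x^4*exp(x^2)/3 + 8*x^3*exp(x^2) - 387*x^2*exp(x^2) - 304*x*exp(x^2) + 156*exp(x^2)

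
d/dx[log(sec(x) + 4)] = tan(x)*sec(x)/(sec(x) + 4)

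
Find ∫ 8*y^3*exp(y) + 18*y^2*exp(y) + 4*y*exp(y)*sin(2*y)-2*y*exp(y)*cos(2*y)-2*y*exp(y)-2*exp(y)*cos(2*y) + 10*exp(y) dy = 2*y*(4*y^2 - 3*y - cos(2*y) + 5)*exp(y) + C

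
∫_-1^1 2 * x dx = 0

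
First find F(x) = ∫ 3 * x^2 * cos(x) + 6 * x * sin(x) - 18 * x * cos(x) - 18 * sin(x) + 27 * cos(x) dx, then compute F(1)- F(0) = 12*sin(1)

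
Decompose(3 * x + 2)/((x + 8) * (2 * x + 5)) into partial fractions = -1/(2*x + 5) + 2/(x + 8)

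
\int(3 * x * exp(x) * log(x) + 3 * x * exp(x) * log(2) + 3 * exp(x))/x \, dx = 3*exp(x)*log(2*x) + C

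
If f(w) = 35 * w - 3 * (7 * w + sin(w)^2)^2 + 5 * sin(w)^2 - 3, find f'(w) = -42*w*sin(2*w) - 294*w - 12*sin(w)^3*cos(w) - 42*sin(w)^2 + 5*sin(2*w) + 35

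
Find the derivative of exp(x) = exp(x)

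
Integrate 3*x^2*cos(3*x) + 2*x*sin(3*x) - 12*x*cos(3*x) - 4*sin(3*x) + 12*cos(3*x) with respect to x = (x - 2)^2*sin(3*x) + C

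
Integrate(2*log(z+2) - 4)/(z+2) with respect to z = (log(z + 2) - 2)^2 + C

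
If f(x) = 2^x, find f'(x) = 2^x*log(2)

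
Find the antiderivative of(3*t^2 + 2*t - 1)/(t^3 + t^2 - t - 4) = log(-t^3 - t^2 + t + 4) + C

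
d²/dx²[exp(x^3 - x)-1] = 9*x^4*exp(x^3 - x) - 6*x^2*exp(x^3 - x) + 6*x*exp(x^3 - x) + exp(x^3 - x)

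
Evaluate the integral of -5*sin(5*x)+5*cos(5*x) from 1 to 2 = cos(10) + sin(10) - cos(5) - sin(5)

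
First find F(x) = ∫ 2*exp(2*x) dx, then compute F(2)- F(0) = -1 + exp(4)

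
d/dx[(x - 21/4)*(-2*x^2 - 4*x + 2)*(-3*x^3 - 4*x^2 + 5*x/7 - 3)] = 36*x^5 - 115*x^4/2 - 2700*x^3/7 - 1047*x^2/7 + 545*x/7 - 153/2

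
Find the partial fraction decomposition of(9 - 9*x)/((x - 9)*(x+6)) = -21/(5*(x + 6)) - 24/(5*(x - 9))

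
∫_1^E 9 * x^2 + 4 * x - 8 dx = 3 + (-4 + 3*E)*(-1 + (1 + E)^2)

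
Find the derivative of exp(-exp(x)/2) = -exp(x - exp(x)/2)/2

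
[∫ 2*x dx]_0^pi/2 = pi^2/4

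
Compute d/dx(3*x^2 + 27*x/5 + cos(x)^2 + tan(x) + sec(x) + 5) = 6*x - sin(2*x) + tan(x)^2 + tan(x)*sec(x) + 32/5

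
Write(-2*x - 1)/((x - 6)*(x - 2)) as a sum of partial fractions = 5/(4*(x - 2)) - 13/(4*(x - 6))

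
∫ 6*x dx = 3*x^2 + C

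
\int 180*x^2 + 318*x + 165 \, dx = 60*x^3 + 159*x^2 + 165*x + C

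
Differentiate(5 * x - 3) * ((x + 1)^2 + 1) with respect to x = 15*x^2 + 14*x + 4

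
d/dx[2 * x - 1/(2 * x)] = (4*x^2 + 1)/(2*x^2)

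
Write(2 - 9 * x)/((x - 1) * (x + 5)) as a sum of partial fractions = -47/(6*(x + 5)) - 7/(6*(x - 1))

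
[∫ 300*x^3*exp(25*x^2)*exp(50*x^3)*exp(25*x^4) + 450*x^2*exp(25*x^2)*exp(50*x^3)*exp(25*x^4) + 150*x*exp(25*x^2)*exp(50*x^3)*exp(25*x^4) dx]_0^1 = -3 + 3*exp(100)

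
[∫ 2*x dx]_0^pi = pi^2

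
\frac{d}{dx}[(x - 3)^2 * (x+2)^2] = 4*x^3 - 6*x^2 - 22*x + 12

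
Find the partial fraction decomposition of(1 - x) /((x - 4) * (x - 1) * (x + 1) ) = 1/(5*(x + 1)) - 1/(5*(x - 4))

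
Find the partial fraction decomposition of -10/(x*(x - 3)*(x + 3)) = -5/(9*(x + 3)) - 5/(9*(x - 3)) + 10/(9*x)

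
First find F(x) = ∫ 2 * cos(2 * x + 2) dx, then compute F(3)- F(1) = -sin(4) + sin(8)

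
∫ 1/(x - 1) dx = log(x - 1) + C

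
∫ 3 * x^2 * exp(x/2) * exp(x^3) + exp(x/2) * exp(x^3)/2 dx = exp(x^3 + x/2) + C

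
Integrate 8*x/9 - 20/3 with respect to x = 4*x^2/9 - 20*x/3 + C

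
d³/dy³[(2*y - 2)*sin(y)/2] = -y*cos(y) - 3*sin(y) + cos(y)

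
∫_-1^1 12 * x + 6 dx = 12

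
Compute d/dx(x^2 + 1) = 2*x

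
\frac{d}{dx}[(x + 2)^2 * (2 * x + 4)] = 6*x^2 + 24*x + 24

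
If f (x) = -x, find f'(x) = -1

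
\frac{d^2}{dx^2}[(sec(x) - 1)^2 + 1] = 6*tan(x)^4 + 8*tan(x)^2 + 2 + 2/cos(x) - 4/cos(x)^3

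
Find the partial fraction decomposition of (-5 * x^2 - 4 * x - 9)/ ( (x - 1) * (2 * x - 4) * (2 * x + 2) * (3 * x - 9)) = 5/(144*(x + 1)) - 3/(8*(x - 1)) + 37/(36*(x - 2)) - 11/(16*(x - 3))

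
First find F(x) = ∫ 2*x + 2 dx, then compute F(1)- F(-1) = 4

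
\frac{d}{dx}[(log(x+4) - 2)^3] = (3*log(x + 4)^2 - 12*log(x + 4) + 12)/(x + 4)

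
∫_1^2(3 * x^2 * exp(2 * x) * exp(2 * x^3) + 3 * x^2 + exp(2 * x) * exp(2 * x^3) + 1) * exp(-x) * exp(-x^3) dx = -exp(2) - exp(-10) + exp(-2) + exp(10)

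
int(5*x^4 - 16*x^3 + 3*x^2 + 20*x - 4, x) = x^5 - 4*x^4 + x^3 + 10*x^2 - 4*x + C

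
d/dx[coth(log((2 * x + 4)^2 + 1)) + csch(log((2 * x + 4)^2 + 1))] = -8*(x*cosh(log(4*x^2 + 16*x + 17)) + x + 2*cosh(log(4*x^2 + 16*x + 17)) + 2)/((4*x^2 + 16*x + 17)*sinh(log(4*x^2 + 16*x + 17))^2)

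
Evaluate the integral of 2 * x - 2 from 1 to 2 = 1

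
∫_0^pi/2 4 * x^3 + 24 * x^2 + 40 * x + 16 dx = -4 + (-2 + (pi/2 + 2)^2)^2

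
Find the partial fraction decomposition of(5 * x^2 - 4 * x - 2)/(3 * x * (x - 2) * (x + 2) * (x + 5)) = -143/(315*(x + 5)) + 13/(36*(x + 2)) + 5/(84*(x - 2)) + 1/(30*x)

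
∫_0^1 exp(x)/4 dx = -1/4 + E/4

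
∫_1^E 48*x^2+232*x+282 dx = -639 - (5 + 2*E)^2 + 2*E + 2*(5 + 2*E)^3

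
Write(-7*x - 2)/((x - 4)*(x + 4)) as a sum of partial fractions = -13/(4*(x + 4)) - 15/(4*(x - 4))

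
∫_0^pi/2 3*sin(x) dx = 3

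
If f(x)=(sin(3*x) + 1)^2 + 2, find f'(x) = 6*(sin(3*x) + 1)*cos(3*x)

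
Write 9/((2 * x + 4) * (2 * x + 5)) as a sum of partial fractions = -9/(2*x + 5) + 9/(2*(x + 2))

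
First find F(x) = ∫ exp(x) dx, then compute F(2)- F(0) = -1 + exp(2)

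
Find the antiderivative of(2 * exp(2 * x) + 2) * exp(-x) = 4*sinh(x) + C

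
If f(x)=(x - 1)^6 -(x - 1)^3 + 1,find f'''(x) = 120*x^3 - 360*x^2 + 360*x - 126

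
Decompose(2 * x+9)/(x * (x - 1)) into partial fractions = 11/(x - 1) - 9/x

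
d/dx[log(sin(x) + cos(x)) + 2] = 1/tan(x + pi/4)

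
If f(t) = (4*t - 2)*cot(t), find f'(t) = -4*t/sin(t)^2 + 4/tan(t) + 2/sin(t)^2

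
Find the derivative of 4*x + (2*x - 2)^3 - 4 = 24*x^2 - 48*x + 28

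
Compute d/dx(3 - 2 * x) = -2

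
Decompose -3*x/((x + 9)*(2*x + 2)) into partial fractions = -27/(16*(x + 9)) + 3/(16*(x + 1))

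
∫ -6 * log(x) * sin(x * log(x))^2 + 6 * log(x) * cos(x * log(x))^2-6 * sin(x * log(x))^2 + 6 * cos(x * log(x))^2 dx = 3*sin(2*x*log(x)) + C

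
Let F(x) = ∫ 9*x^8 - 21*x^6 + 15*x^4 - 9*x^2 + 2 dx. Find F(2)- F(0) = 204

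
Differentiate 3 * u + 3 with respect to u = 3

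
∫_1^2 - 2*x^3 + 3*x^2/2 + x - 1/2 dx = -3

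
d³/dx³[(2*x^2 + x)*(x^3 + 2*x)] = 120*x^2 + 24*x + 24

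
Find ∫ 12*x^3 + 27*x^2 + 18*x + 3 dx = 3*x^4 + 9*x^3 + 9*x^2 + 3*x + C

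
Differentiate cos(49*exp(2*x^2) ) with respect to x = -196*x*exp(2*x^2)*sin(49*exp(2*x^2))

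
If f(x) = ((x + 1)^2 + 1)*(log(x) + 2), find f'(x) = (2*x^2*log(x) + 5*x^2 + 2*x*log(x) + 6*x + 2)/x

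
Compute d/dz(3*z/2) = 3/2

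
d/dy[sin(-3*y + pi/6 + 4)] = -3*cos(-3*y + pi/6 + 4)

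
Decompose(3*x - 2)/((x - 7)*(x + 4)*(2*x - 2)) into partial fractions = -7/(55*(x + 4)) - 1/(60*(x - 1)) + 19/(132*(x - 7))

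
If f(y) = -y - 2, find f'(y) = -1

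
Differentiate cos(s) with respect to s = -sin(s)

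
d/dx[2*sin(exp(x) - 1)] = 2*exp(x)*cos(exp(x) - 1)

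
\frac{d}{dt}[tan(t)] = cos(t)^(-2)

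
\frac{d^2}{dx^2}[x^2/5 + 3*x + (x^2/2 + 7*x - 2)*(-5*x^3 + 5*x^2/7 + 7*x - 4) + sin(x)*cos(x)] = -50*x^3 - 2910*x^2/7 + 111*x - 2*sin(2*x) + 3204/35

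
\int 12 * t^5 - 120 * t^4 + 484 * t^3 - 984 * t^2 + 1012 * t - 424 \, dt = 2*t^6 - 24*t^5 + 121*t^4 - 328*t^3 + 506*t^2 - 424*t + C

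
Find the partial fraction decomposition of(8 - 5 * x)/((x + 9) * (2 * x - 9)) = -29/(27*(2*x - 9)) - 53/(27*(x + 9))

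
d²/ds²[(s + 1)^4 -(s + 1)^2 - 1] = 12*s^2 + 24*s + 10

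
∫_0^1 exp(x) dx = -1 + E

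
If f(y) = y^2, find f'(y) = 2*y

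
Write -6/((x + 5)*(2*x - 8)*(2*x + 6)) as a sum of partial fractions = -1/(12*(x + 5)) + 3/(28*(x + 3)) - 1/(42*(x - 4))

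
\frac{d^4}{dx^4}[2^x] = 2^x*log(2)^4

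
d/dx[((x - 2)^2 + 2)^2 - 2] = 4*x^3 - 24*x^2 + 56*x - 48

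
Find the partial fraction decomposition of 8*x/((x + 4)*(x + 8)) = 16/(x + 8) - 8/(x + 4)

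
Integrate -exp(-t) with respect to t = exp(-t) + C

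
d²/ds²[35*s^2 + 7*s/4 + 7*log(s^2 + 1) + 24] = (70*s^4 + 126*s^2 + 84)/(s^4 + 2*s^2 + 1)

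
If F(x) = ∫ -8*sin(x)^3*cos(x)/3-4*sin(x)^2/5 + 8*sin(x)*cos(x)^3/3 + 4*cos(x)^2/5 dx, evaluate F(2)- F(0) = 2*sin(4)/5 - cos(8)/6 + 1/6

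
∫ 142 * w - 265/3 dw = 71*w^2 - 265*w/3 + C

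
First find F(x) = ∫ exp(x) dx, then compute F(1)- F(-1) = E - exp(-1)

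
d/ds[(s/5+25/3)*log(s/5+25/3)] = log(3*s + 125)/5 - log(15)/5 + 1/5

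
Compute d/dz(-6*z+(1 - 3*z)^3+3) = -81*z^2 + 54*z - 15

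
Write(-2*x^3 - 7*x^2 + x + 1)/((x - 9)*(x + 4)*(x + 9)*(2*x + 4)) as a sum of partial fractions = -883/(1260*(x + 9)) + 1/(20*(x + 4)) + 13/(308*(x + 2)) - 155/(396*(x - 9))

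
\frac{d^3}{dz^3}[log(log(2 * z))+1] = (2*log(z)^2 + 4*log(2)*log(z) + 3*log(z) + 2*log(2)^2 + 2 + 3*log(2))/(z^3*log(z)^3 + 3*z^3*log(2)*log(z)^2 + 3*z^3*log(2)^2*log(z) + z^3*log(2)^3)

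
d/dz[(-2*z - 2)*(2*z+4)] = -8*z - 12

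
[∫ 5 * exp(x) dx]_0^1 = -5 + 5*E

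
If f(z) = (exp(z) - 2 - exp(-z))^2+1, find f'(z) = (2*exp(4*z) - 4*exp(3*z) - 4*exp(z) - 2)*exp(-2*z)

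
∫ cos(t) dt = sin(t) + C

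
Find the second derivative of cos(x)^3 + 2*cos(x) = (4 - 9*cos(x)^2)*cos(x)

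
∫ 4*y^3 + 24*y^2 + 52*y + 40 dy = y^4 + 8*y^3 + 26*y^2 + 40*y + C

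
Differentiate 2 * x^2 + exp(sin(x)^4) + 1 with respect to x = 4*x + 4*exp(sin(x)^4)*sin(x)^3*cos(x)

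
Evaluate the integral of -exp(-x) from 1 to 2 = -exp(-1) + exp(-2)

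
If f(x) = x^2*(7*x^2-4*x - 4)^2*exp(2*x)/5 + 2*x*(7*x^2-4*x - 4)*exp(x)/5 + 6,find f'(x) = 98*x^6*exp(2*x)/5 + 182*x^5*exp(2*x)/5 - 72*x^4*exp(2*x) - 96*x^3*exp(2*x)/5 + 14*x^3*exp(x)/5 + 128*x^2*exp(2*x)/5 + 34*x^2*exp(x)/5 + 32*x*exp(2*x)/5 - 24*x*exp(x)/5 - 8*exp(x)/5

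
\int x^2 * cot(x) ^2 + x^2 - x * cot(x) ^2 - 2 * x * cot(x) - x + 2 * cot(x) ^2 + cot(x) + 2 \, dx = (-x^2 + x - 2)*cot(x) + C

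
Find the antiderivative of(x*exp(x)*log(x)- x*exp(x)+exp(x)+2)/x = (exp(x) + 2)*(log(x) - 1) + C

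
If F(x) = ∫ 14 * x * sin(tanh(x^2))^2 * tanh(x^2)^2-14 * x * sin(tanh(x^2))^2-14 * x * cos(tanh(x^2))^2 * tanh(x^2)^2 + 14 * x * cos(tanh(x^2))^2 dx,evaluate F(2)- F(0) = 7*sin(2*tanh(4))/2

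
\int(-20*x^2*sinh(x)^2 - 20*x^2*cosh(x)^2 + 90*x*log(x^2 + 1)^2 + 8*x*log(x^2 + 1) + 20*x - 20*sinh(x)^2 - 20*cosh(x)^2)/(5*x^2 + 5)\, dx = 3*log(x^2 + 1)^3 + 2*log(x^2 + 1)^2/5 + 2*log(x^2 + 1) - 2*sinh(2*x) + C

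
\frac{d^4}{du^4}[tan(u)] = 24*tan(u)^5 + 40*tan(u)^3 + 16*tan(u)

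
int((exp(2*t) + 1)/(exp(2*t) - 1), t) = log(sinh(t)) + C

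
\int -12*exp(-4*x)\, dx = 3*exp(-4*x) + C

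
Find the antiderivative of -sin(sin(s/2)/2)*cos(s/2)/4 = cos(sin(s/2)/2) + C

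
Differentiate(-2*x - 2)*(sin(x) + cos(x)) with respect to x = 2*x*sin(x) - 2*x*cos(x) - 4*cos(x)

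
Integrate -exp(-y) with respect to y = exp(-y) + C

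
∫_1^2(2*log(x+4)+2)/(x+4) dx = -(1 + log(5))^2 + (1 + log(6))^2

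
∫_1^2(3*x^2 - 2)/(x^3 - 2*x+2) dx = log(6)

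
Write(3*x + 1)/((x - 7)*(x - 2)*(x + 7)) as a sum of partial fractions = -10/(63*(x + 7)) - 7/(45*(x - 2)) + 11/(35*(x - 7))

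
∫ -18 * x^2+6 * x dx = -6*x^3 + 3*x^2 + C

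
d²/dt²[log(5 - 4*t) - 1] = -16/(16*t^2 - 40*t + 25)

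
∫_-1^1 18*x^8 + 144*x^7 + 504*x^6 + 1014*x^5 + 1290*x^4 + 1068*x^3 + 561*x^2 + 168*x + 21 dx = 1080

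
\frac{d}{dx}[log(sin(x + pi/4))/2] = 1/(2*tan(x + pi/4))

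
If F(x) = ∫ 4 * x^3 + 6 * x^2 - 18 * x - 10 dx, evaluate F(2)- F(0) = -24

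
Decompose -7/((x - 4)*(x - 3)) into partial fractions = 7/(x - 3) - 7/(x - 4)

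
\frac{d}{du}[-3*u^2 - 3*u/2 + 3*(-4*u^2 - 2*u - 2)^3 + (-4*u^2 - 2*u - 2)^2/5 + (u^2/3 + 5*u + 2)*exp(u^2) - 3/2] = -1152*u^5 - 1440*u^4 + 2*u^3*exp(u^2)/3 - 8576*u^3/5 + 10*u^2*exp(u^2) - 4632*u^2/5 + 14*u*exp(u^2)/3 - 430*u + 5*exp(u^2) - 719/10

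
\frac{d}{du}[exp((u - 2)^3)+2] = 3*u^2*exp(u^3 - 6*u^2 + 12*u - 8) - 12*u*exp(u^3 - 6*u^2 + 12*u - 8) + 12*exp(u^3 - 6*u^2 + 12*u - 8)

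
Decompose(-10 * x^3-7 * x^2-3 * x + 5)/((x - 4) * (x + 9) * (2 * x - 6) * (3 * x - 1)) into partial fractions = 1/(64*(3*x - 1)) - 965/(1248*(x + 9)) + 337/(192*(x - 3)) - 69/(26*(x - 4))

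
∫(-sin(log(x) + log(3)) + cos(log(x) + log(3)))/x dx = sqrt(2)*sin(log(x) + pi/4 + log(3)) + C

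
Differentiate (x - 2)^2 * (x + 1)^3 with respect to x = 5*x^4 - 4*x^3 - 15*x^2 + 2*x + 8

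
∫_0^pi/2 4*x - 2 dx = -pi + pi^2/2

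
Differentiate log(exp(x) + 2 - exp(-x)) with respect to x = (exp(2*x) + 1)/(exp(2*x) + 2*exp(x) - 1)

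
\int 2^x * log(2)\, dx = 2^x + C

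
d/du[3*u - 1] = 3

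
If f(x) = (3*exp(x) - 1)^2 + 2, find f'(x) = 18*exp(2*x) - 6*exp(x)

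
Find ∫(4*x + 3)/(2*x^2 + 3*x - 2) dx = log(6*x^2 + 9*x - 6) + C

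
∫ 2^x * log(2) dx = 2^x + C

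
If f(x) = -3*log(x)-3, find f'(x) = -3/x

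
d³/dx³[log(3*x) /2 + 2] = x^(-3)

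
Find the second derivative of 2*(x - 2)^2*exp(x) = 2*x^2*exp(x) - 4*exp(x)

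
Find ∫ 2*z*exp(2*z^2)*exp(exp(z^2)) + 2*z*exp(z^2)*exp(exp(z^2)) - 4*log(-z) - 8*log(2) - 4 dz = -4*z*log(-4*z) + exp(z^2 + exp(z^2)) + C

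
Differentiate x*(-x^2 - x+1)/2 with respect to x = -3*x^2/2 - x + 1/2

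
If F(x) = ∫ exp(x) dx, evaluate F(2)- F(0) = -1 + exp(2)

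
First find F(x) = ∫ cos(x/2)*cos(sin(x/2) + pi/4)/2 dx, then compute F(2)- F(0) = -sqrt(2)/2 + sin(pi/4 + sin(1))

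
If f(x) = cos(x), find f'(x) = -sin(x)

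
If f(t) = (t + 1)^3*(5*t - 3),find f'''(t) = 120*t + 72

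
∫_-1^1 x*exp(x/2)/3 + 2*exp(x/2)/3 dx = 2*exp(-1/2)/3 + 2*exp(1/2)/3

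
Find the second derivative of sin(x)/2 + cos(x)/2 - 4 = -sin(x)/2 - cos(x)/2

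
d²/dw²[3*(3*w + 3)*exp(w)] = 9*w*exp(w) + 27*exp(w)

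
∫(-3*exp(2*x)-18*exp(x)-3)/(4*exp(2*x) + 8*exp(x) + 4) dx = 3*(-(x - 8)*(exp(x) + 1) - 4*exp(x))/(4*(exp(x) + 1)) + C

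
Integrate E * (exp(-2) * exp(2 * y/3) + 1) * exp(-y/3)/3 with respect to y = 2*sinh(y/3 - 1) + C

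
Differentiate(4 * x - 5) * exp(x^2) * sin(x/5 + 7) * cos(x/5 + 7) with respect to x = (4*x^2*sin(2*(x/5 + 7)) - 5*x*sin(2*(x/5 + 7)) + 4*x*cos(2*(x/5 + 7))/5 + 2*sin(2*(x/5 + 7)) - cos(2*(x/5 + 7)))*exp(x^2)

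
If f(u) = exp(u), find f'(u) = exp(u)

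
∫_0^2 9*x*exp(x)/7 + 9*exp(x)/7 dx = 18*exp(2)/7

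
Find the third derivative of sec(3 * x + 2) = 162*tan(3*x + 2)^3*sec(3*x + 2) + 135*tan(3*x + 2)*sec(3*x + 2)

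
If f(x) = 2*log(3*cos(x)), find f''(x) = -2/cos(x)^2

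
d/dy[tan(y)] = cos(y)^(-2)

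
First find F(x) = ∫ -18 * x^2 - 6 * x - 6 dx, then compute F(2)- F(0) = -72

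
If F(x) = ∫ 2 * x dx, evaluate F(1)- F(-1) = 0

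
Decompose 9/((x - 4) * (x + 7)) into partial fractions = -9/(11*(x + 7)) + 9/(11*(x - 4))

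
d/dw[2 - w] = -1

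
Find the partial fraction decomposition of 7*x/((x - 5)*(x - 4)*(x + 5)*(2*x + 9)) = -252/(323*(2*x + 9)) + 7/(18*(x + 5)) - 28/(153*(x - 4)) + 7/(38*(x - 5))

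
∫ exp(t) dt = exp(t) + C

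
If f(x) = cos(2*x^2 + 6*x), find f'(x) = -2*(2*x + 3)*sin(2*x*(x + 3))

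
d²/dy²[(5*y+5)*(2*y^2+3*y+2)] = 60*y + 50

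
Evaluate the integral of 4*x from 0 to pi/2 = pi^2/2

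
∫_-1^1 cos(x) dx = 2*sin(1)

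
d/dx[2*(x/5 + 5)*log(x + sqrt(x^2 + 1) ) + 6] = (2*x^2*log(x + sqrt(x^2 + 1)) + 2*x^2 + 2*x*sqrt(x^2 + 1)*log(x + sqrt(x^2 + 1)) + 2*x*sqrt(x^2 + 1) + 50*x + 50*sqrt(x^2 + 1) + 2*log(x + sqrt(x^2 + 1)))/(5*x^2 + 5*x*sqrt(x^2 + 1) + 5)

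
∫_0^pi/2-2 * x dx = -pi^2/4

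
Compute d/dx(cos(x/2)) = -sin(x/2)/2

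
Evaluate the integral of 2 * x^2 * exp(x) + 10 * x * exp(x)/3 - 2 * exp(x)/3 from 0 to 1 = 4*E/3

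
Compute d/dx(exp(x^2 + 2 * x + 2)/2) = x*exp(x^2 + 2*x + 2) + exp(x^2 + 2*x + 2)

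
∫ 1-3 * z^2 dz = -z^3 + z + C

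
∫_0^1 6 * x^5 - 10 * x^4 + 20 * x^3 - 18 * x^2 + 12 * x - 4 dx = 0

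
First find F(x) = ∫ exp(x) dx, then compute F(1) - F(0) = -1 + E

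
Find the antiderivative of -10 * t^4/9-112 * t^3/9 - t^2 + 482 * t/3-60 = -2*t^5/9 - 28*t^4/9 - t^3/3 + 241*t^2/3 - 60*t + C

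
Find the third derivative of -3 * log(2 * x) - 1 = -6/x^3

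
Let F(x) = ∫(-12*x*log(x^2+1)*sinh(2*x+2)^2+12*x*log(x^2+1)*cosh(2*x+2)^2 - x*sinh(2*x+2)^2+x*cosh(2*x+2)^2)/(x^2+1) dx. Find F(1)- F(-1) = 0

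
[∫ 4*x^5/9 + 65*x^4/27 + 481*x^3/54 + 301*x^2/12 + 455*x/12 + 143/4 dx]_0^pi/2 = -6 + 7*pi^3/24 + 91*pi^2/48 + 91*pi/8 + 2*(pi^3/24 + 13*pi^2/48 + 3 + 13*pi/8)^2/3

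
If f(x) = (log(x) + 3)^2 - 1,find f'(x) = (2*log(x) + 6)/x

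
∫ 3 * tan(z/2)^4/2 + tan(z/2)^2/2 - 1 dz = (tan(z/2)^2 - 2)*tan(z/2) + C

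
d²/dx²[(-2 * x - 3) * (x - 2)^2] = 10 - 12*x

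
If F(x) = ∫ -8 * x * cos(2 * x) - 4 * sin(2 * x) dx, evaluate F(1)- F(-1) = 0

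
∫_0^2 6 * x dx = 12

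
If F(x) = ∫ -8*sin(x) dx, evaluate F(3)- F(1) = 8*cos(3) - 8*cos(1)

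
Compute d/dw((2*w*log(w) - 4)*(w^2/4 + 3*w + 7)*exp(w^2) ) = w^4*exp(w^2)*log(w) + 12*w^3*exp(w^2)*log(w) - 2*w^3*exp(w^2) + 59*w^2*exp(w^2)*log(w)/2 - 47*w^2*exp(w^2)/2 + 12*w*exp(w^2)*log(w) - 52*w*exp(w^2) + 14*exp(w^2)*log(w) + 2*exp(w^2)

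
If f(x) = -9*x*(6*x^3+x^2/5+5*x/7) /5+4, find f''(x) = -648*x^2/5 - 54*x/25 - 18/7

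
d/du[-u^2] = -2*u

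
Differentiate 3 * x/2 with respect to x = 3/2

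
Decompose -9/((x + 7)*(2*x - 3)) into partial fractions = -18/(17*(2*x - 3)) + 9/(17*(x + 7))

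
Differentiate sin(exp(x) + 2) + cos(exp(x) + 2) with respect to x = sqrt(2)*exp(x)*cos(exp(x) + pi/4 + 2)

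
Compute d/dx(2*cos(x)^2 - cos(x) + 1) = sin(x) - 2*sin(2*x)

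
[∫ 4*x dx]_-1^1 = 0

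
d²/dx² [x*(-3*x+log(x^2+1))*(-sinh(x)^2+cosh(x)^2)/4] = -(3*x^4 - x^3 + 6*x^2 - 3*x + 3)/(2*x^4 + 4*x^2 + 2)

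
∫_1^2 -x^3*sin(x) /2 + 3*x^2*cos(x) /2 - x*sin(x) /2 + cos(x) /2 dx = 5*cos(2) - cos(1)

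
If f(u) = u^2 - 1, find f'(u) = 2*u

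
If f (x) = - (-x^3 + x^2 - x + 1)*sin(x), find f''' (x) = -x^3*cos(x) - 9*x^2*sin(x) + x^2*cos(x) + 6*x*sin(x) + 17*x*cos(x) + 3*sin(x) - 5*cos(x)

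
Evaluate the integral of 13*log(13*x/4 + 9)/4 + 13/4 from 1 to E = -49*log(49/4)/4 + (13*E/4 + 9)*log(13*E/4 + 9)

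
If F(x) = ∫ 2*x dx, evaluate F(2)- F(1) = 3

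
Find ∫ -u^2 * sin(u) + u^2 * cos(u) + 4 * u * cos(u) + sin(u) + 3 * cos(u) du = sqrt(2)*(u + 1)^2*sin(u + pi/4) + C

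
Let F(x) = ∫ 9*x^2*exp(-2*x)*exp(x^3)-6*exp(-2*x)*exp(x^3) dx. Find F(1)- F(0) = -3 + 3*exp(-1)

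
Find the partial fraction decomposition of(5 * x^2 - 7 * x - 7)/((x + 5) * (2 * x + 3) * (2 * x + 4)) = 59/(14*(2*x + 3)) + 51/(14*(x + 5)) - 9/(2*(x + 2))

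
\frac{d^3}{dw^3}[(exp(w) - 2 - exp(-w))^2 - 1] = (8*exp(4*w) - 4*exp(3*w) - 4*exp(w) - 8)*exp(-2*w)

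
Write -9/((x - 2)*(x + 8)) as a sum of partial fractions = 9/(10*(x + 8)) - 9/(10*(x - 2))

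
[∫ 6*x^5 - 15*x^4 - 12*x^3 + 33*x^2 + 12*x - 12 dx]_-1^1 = -8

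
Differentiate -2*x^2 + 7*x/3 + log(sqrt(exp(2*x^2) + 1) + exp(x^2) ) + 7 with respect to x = (-6*x*sqrt(exp(2*x^2) + 1)*exp(x^2) - 6*x*exp(2*x^2) - 12*x + 7*sqrt(exp(2*x^2) + 1)*exp(x^2) + 7*exp(2*x^2) + 7)/(3*sqrt(exp(2*x^2) + 1)*exp(x^2) + 3*exp(2*x^2) + 3)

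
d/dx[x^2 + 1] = 2*x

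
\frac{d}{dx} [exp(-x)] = -exp(-x)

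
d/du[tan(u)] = cos(u)^(-2)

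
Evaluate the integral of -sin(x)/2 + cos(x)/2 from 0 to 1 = -1/2 + cos(1)/2 + sin(1)/2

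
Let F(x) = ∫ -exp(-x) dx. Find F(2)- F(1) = -exp(-1) + exp(-2)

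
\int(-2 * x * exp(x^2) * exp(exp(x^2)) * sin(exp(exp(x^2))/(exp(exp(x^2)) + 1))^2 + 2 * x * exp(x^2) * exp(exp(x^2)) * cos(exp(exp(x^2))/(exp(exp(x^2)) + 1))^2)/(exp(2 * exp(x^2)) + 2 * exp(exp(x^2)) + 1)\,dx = sin(2*exp(exp(x^2))/(exp(exp(x^2)) + 1))/2 + C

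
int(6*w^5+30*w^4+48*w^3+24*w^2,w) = w^6 + 6*w^5 + 12*w^4 + 8*w^3 + C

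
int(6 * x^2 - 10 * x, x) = 2*x^3 - 5*x^2 + C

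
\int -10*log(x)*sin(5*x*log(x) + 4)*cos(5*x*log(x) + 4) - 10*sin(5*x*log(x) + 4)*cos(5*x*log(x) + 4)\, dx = cos(5*x*log(x) + 4)^2 + C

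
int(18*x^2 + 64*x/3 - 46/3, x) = 6*x^3 + 32*x^2/3 - 46*x/3 + C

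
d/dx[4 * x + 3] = 4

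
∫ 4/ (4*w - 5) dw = log(10 - 8*w) + C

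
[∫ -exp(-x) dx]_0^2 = -1 + exp(-2)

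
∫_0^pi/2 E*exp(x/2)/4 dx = -E/2 + exp(pi/4 + 1)/2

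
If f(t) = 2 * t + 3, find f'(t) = 2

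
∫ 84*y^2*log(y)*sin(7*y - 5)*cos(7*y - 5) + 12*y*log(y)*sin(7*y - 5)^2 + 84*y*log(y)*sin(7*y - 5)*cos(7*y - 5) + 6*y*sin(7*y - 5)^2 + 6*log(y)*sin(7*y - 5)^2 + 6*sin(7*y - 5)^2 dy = 6*y*(y + 1)*log(y)*sin(7*y - 5)^2 + C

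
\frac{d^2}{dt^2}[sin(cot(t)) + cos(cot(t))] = sqrt(2)*(-(-1 + sin(t)^(-2))^2*sin(pi/4 + 1/tan(t)) + sin(pi/4 + 1/tan(t)) - 2*sin(pi/4 + 1/tan(t))/sin(t)^2 + 2*cos(t)*cos(pi/4 + 1/tan(t))/sin(t)^3)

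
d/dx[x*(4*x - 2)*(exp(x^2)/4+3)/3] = 2*x^3*exp(x^2)/3 - x^2*exp(x^2)/3 + 2*x*exp(x^2)/3 + 8*x - exp(x^2)/6 - 2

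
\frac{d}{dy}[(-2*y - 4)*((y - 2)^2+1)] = -6*y^2 + 8*y + 6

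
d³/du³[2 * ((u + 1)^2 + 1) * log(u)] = (4*u^2 - 4*u + 8)/u^3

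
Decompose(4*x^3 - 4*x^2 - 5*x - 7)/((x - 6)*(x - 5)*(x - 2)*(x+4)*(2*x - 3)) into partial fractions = 160/(693*(2*x - 3)) - 307/(5940*(x + 4)) - 1/(72*(x - 2)) - 368/(189*(x - 5)) + 683/(360*(x - 6))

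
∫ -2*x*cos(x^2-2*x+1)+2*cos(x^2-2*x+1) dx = -sin((x - 1)^2) + C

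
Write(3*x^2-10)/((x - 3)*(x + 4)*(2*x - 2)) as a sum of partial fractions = 19/(35*(x + 4)) + 7/(20*(x - 1)) + 17/(28*(x - 3))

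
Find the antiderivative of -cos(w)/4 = -sin(w)/4 + C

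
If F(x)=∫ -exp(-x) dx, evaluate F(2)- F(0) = -1 + exp(-2)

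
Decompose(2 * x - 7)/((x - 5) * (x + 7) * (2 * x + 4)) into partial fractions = -7/(40*(x + 7)) + 11/(70*(x + 2)) + 1/(56*(x - 5))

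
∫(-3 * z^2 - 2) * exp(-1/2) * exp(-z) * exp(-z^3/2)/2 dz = exp(-z^3/2 - z - 1/2) + C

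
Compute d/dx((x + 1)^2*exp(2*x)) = 2*x^2*exp(2*x) + 6*x*exp(2*x) + 4*exp(2*x)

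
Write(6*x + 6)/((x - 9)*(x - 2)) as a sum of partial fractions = -18/(7*(x - 2)) + 60/(7*(x - 9))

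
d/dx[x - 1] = 1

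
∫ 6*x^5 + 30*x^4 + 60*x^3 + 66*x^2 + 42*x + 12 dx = x^6 + 6*x^5 + 15*x^4 + 22*x^3 + 21*x^2 + 12*x + C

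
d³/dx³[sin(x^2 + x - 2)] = -8*x^3*cos(x^2 + x - 2) - 12*x^2*cos(x^2 + x - 2) - 12*x*sin(x^2 + x - 2) - 6*x*cos(x^2 + x - 2) - 6*sin(x^2 + x - 2) - cos(x^2 + x - 2)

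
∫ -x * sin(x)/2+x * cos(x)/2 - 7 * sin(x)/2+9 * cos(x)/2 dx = sqrt(2)*(x + 8)*sin(x + pi/4)/2 + C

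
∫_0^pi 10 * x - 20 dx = -20 + 5*(-2 + pi)^2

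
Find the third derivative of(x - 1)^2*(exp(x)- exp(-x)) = (x^2*exp(2*x) + x^2 + 4*x*exp(2*x) - 8*x + exp(2*x) + 13)*exp(-x)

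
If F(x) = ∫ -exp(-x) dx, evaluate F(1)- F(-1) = -E + exp(-1)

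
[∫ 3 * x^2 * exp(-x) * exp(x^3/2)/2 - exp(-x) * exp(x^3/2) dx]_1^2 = -exp(-1/2) + exp(2)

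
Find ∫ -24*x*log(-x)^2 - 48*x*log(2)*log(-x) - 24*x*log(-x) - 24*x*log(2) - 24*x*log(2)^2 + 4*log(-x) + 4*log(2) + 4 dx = 4*x*(-3*x*log(-2*x) + 1)*log(-2*x) + C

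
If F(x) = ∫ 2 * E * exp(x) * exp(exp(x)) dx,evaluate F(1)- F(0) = -2*exp(2) + 2*exp(1 + E)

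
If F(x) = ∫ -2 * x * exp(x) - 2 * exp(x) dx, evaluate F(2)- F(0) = -4*exp(2)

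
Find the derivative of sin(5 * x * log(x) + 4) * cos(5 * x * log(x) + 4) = 5*(log(x) + 1)*cos(2*(5*x*log(x) + 4))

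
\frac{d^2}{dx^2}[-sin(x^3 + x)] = 9*x^4*sin(x^3 + x) + 6*x^2*sin(x^3 + x) - 6*x*cos(x^3 + x) + sin(x^3 + x)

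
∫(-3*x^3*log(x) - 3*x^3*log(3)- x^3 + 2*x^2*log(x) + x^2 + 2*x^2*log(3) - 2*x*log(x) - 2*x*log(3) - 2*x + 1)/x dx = -(x^3 - x^2 + 2*x - 1)*log(3*x) + C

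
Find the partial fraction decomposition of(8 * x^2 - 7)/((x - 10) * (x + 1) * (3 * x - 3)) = 1/(66*(x + 1)) - 1/(54*(x - 1)) + 793/(297*(x - 10))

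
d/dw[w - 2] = 1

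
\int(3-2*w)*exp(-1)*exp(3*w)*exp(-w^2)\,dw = exp(-w^2 + 3*w - 1) + C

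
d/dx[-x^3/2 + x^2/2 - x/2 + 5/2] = -3*x^2/2 + x - 1/2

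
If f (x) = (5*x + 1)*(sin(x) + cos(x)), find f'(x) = -5*x*sin(x) + 5*x*cos(x) + 4*sin(x) + 6*cos(x)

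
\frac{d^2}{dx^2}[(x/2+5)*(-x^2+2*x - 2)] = -3*x - 8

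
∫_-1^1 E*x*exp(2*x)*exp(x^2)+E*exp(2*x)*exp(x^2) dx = -1/2 + exp(4)/2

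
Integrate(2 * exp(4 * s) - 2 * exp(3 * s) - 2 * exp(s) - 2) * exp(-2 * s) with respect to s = -4*sinh(s) + 2*cosh(2*s) + C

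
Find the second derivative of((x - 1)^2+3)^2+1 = 12*x^2 - 24*x + 24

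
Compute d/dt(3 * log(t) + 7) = 3/t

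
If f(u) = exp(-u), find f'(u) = -exp(-u)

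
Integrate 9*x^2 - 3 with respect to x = 3*x^3 - 3*x + C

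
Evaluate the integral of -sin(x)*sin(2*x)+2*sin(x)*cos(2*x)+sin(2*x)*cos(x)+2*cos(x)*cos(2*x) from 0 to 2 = (cos(2) + sin(2))*sin(4)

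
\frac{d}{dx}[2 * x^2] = 4*x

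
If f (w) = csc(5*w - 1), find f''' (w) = -750*cot(5*w - 1)^3*csc(5*w - 1) - 625*cot(5*w - 1)*csc(5*w - 1)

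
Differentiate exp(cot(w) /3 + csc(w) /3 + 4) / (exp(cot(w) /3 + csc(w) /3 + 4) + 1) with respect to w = -(cos(w) + 1)*exp(4)*exp(1/(3*sin(w)))*exp(1/(3*tan(w)))/(3*(exp(4)*exp(1/(3*sin(w)))*exp(1/(3*tan(w))) + 1)^2*sin(w)^2)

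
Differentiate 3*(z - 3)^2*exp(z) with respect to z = 3*z^2*exp(z) - 12*z*exp(z) + 9*exp(z)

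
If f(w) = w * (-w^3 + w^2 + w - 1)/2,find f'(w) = -2*w^3 + 3*w^2/2 + w - 1/2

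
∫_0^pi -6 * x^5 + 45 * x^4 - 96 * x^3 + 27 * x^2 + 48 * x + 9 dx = -1 + (-pi^2 + 1 + 3*pi)^3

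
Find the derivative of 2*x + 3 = 2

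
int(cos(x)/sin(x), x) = log(3*sin(x)) + C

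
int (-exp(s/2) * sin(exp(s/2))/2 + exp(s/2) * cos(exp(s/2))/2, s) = sqrt(2)*sin(exp(s/2) + pi/4) + C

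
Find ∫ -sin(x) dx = cos(x) + C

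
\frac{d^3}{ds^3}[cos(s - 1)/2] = sin(s - 1)/2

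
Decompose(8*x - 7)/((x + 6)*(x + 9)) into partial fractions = 79/(3*(x + 9)) - 55/(3*(x + 6))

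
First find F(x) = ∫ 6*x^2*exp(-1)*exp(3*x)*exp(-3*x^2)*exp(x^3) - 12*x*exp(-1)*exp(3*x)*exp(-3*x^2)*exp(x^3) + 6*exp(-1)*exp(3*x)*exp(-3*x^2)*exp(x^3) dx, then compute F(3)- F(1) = -2 + 2*exp(8)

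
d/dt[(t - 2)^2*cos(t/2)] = -t^2*sin(t/2)/2 + 2*t*sin(t/2) + 2*t*cos(t/2) - 2*sin(t/2) - 4*cos(t/2)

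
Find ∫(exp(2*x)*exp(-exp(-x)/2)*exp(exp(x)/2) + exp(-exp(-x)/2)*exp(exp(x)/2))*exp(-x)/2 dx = exp(sinh(x)) + C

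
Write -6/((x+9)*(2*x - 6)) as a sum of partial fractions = 1/(4*(x + 9)) - 1/(4*(x - 3))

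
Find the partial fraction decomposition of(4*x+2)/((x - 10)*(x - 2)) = -5/(4*(x - 2)) + 21/(4*(x - 10))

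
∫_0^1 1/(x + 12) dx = -log(4) + log(13/3)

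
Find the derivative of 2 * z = 2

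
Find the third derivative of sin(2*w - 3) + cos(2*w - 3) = 8*sin(2*w - 3) - 8*cos(2*w - 3)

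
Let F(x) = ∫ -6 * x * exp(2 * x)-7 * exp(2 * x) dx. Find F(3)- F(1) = -11*exp(6) + 5*exp(2)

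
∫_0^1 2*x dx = 1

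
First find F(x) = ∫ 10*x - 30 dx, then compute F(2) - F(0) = -40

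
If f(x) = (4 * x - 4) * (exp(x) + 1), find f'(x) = 4*x*exp(x) + 4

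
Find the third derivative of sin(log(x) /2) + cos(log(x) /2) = (-sin(log(x)/2) + 13*cos(log(x)/2))/(8*x^3)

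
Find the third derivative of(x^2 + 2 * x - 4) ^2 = 24*x + 24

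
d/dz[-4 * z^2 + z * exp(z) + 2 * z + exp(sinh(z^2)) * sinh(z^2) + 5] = z*exp(z) + z*exp(sinh(z^2))*sinh(2*z^2) + 2*z*exp(sinh(z^2))*cosh(z^2) - 8*z + exp(z) + 2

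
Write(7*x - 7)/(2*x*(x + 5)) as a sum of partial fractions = 21/(5*(x + 5)) - 7/(10*x)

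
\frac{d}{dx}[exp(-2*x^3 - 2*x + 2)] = (-6*x^2 - 2)*exp(-2*x^3 - 2*x + 2)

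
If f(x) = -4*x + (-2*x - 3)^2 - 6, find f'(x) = 8*x + 8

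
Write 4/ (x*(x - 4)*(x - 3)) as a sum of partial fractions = -4/(3*(x - 3)) + 1/(x - 4) + 1/(3*x)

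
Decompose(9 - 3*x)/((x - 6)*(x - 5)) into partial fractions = 6/(x - 5) - 9/(x - 6)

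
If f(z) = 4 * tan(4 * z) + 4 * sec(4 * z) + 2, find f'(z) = 16*tan(4*z)^2 + 16*tan(4*z)*sec(4*z) + 16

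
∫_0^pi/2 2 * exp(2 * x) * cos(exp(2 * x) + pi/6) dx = -sin(pi/6 + 1) + sin(pi/6 + exp(pi))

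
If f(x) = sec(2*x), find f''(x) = 8*tan(2*x)^2*sec(2*x) + 4*sec(2*x)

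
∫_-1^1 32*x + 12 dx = 24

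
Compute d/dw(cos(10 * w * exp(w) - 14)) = -10*(w + 1)*exp(w)*sin(10*w*exp(w) - 14)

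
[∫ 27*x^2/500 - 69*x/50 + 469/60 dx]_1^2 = 8809/1500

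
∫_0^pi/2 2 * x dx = pi^2/4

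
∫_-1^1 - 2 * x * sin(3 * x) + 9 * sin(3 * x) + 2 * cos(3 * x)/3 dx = 4*cos(3)/3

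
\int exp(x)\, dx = exp(x) + C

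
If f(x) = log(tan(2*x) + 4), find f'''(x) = 16*(tan(2*x)^6 + 12*tan(2*x)^5 + 49*tan(2*x)^4 + 8*tan(2*x)^3 + 65*tan(2*x)^2 - 4*tan(2*x) + 17)/(tan(2*x) + 4)^3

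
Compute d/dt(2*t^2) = 4*t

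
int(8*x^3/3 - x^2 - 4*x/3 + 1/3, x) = 2*x^4/3 - x^3/3 - 2*x^2/3 + x/3 + C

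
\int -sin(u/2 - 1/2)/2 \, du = cos((u - 1)/2) + C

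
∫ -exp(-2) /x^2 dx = exp(-2)/x + C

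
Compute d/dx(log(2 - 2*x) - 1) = 1/(x - 1)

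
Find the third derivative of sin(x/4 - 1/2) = -cos((x - 2)/4)/64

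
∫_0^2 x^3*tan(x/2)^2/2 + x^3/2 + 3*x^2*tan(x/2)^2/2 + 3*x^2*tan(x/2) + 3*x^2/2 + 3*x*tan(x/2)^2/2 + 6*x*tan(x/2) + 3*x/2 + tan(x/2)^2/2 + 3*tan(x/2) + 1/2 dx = 27*tan(1)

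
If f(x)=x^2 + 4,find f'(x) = 2*x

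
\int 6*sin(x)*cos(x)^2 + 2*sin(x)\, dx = 2*(sin(x)^2 - 2)*cos(x) + C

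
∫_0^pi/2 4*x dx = pi^2/2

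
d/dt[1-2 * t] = -2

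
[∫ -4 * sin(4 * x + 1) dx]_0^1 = -cos(1) + cos(5)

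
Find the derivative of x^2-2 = 2*x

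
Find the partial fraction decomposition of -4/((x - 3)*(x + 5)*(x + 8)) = -4/(33*(x + 8)) + 1/(6*(x + 5)) - 1/(22*(x - 3))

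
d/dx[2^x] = 2^x*log(2)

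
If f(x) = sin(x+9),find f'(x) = cos(x + 9)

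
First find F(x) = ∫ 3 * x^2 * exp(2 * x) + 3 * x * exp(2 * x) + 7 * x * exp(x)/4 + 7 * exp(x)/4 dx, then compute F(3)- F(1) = -3*exp(2)/2 - 7*E/4 + 21*exp(3)/4 + 27*exp(6)/2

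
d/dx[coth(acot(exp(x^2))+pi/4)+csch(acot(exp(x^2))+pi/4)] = 2*x*(cosh(acot(exp(x^2)) + pi/4) + 1)*exp(x^2)/((exp(2*x^2) + 1)*sinh(acot(exp(x^2)) + pi/4)^2)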